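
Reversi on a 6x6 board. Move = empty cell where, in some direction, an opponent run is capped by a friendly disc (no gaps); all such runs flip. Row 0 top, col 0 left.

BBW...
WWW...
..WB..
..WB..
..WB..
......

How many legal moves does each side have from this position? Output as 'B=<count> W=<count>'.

Answer: B=6 W=5

Derivation:
-- B to move --
(0,3): flips 1 -> legal
(1,3): no bracket -> illegal
(2,0): flips 1 -> legal
(2,1): flips 3 -> legal
(3,1): flips 1 -> legal
(4,1): flips 2 -> legal
(5,1): flips 1 -> legal
(5,2): no bracket -> illegal
(5,3): no bracket -> illegal
B mobility = 6
-- W to move --
(1,3): no bracket -> illegal
(1,4): flips 1 -> legal
(2,4): flips 2 -> legal
(3,4): flips 2 -> legal
(4,4): flips 2 -> legal
(5,2): no bracket -> illegal
(5,3): no bracket -> illegal
(5,4): flips 1 -> legal
W mobility = 5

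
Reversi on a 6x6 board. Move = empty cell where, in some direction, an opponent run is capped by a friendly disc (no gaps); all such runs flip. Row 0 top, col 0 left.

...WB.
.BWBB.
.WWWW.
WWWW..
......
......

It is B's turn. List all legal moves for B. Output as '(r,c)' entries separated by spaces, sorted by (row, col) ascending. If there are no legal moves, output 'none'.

(0,1): no bracket -> illegal
(0,2): flips 1 -> legal
(1,0): no bracket -> illegal
(1,5): no bracket -> illegal
(2,0): no bracket -> illegal
(2,5): no bracket -> illegal
(3,4): flips 1 -> legal
(3,5): flips 1 -> legal
(4,0): flips 2 -> legal
(4,1): flips 4 -> legal
(4,2): no bracket -> illegal
(4,3): flips 2 -> legal
(4,4): flips 2 -> legal

Answer: (0,2) (3,4) (3,5) (4,0) (4,1) (4,3) (4,4)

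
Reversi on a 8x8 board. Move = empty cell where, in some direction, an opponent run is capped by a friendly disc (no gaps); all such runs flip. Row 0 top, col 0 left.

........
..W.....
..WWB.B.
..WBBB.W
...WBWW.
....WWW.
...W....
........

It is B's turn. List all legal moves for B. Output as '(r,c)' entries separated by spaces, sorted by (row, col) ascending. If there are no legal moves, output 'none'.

(0,1): flips 2 -> legal
(0,2): no bracket -> illegal
(0,3): no bracket -> illegal
(1,1): flips 1 -> legal
(1,3): flips 1 -> legal
(1,4): no bracket -> illegal
(2,1): flips 2 -> legal
(2,7): no bracket -> illegal
(3,1): flips 1 -> legal
(3,6): no bracket -> illegal
(4,1): no bracket -> illegal
(4,2): flips 1 -> legal
(4,7): flips 2 -> legal
(5,2): flips 1 -> legal
(5,3): flips 1 -> legal
(5,7): flips 1 -> legal
(6,2): no bracket -> illegal
(6,4): flips 1 -> legal
(6,5): flips 2 -> legal
(6,6): flips 1 -> legal
(6,7): flips 2 -> legal
(7,2): no bracket -> illegal
(7,3): no bracket -> illegal
(7,4): no bracket -> illegal

Answer: (0,1) (1,1) (1,3) (2,1) (3,1) (4,2) (4,7) (5,2) (5,3) (5,7) (6,4) (6,5) (6,6) (6,7)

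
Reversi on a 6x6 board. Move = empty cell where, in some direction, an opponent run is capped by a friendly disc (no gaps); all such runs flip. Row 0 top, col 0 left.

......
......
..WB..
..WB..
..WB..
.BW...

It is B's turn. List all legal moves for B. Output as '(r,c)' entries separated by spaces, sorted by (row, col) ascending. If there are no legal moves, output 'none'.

Answer: (1,1) (2,1) (3,1) (4,1) (5,3)

Derivation:
(1,1): flips 1 -> legal
(1,2): no bracket -> illegal
(1,3): no bracket -> illegal
(2,1): flips 2 -> legal
(3,1): flips 1 -> legal
(4,1): flips 2 -> legal
(5,3): flips 1 -> legal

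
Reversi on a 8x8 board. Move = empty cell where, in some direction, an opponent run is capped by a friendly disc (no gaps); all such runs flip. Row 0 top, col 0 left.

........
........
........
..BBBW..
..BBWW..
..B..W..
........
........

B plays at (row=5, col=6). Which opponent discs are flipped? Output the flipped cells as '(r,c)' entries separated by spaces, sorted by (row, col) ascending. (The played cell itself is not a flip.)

Dir NW: opp run (4,5) capped by B -> flip
Dir N: first cell '.' (not opp) -> no flip
Dir NE: first cell '.' (not opp) -> no flip
Dir W: opp run (5,5), next='.' -> no flip
Dir E: first cell '.' (not opp) -> no flip
Dir SW: first cell '.' (not opp) -> no flip
Dir S: first cell '.' (not opp) -> no flip
Dir SE: first cell '.' (not opp) -> no flip

Answer: (4,5)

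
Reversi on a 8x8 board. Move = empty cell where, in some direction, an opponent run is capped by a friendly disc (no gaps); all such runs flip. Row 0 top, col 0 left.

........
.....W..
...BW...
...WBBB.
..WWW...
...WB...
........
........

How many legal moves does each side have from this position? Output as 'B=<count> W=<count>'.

Answer: B=7 W=9

Derivation:
-- B to move --
(0,4): no bracket -> illegal
(0,5): no bracket -> illegal
(0,6): no bracket -> illegal
(1,3): flips 1 -> legal
(1,4): flips 1 -> legal
(1,6): no bracket -> illegal
(2,2): no bracket -> illegal
(2,5): flips 1 -> legal
(2,6): no bracket -> illegal
(3,1): no bracket -> illegal
(3,2): flips 2 -> legal
(4,1): no bracket -> illegal
(4,5): no bracket -> illegal
(5,1): no bracket -> illegal
(5,2): flips 2 -> legal
(5,5): no bracket -> illegal
(6,2): flips 2 -> legal
(6,3): flips 3 -> legal
(6,4): no bracket -> illegal
B mobility = 7
-- W to move --
(1,2): no bracket -> illegal
(1,3): flips 1 -> legal
(1,4): no bracket -> illegal
(2,2): flips 1 -> legal
(2,5): flips 1 -> legal
(2,6): flips 1 -> legal
(2,7): no bracket -> illegal
(3,2): no bracket -> illegal
(3,7): flips 3 -> legal
(4,5): no bracket -> illegal
(4,6): flips 1 -> legal
(4,7): no bracket -> illegal
(5,5): flips 1 -> legal
(6,3): no bracket -> illegal
(6,4): flips 1 -> legal
(6,5): flips 1 -> legal
W mobility = 9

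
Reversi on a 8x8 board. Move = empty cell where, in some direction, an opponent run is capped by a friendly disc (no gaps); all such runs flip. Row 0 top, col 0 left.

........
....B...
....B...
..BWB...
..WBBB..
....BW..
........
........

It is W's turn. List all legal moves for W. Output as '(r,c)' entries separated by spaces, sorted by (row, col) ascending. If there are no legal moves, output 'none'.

Answer: (1,5) (2,2) (3,1) (3,5) (4,6) (5,3)

Derivation:
(0,3): no bracket -> illegal
(0,4): no bracket -> illegal
(0,5): no bracket -> illegal
(1,3): no bracket -> illegal
(1,5): flips 1 -> legal
(2,1): no bracket -> illegal
(2,2): flips 1 -> legal
(2,3): no bracket -> illegal
(2,5): no bracket -> illegal
(3,1): flips 1 -> legal
(3,5): flips 2 -> legal
(3,6): no bracket -> illegal
(4,1): no bracket -> illegal
(4,6): flips 3 -> legal
(5,2): no bracket -> illegal
(5,3): flips 2 -> legal
(5,6): no bracket -> illegal
(6,3): no bracket -> illegal
(6,4): no bracket -> illegal
(6,5): no bracket -> illegal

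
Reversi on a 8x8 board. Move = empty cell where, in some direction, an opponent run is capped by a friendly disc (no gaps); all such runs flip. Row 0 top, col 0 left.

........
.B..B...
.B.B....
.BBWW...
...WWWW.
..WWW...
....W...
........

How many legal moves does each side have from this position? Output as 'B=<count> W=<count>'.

-- B to move --
(2,2): no bracket -> illegal
(2,4): no bracket -> illegal
(2,5): no bracket -> illegal
(3,5): flips 2 -> legal
(3,6): no bracket -> illegal
(3,7): no bracket -> illegal
(4,1): no bracket -> illegal
(4,2): no bracket -> illegal
(4,7): no bracket -> illegal
(5,1): no bracket -> illegal
(5,5): no bracket -> illegal
(5,6): flips 2 -> legal
(5,7): no bracket -> illegal
(6,1): no bracket -> illegal
(6,2): no bracket -> illegal
(6,3): flips 3 -> legal
(6,5): flips 2 -> legal
(7,3): no bracket -> illegal
(7,4): no bracket -> illegal
(7,5): no bracket -> illegal
B mobility = 4
-- W to move --
(0,0): no bracket -> illegal
(0,1): no bracket -> illegal
(0,2): no bracket -> illegal
(0,3): no bracket -> illegal
(0,4): no bracket -> illegal
(0,5): no bracket -> illegal
(1,0): flips 2 -> legal
(1,2): flips 1 -> legal
(1,3): flips 1 -> legal
(1,5): no bracket -> illegal
(2,0): no bracket -> illegal
(2,2): no bracket -> illegal
(2,4): no bracket -> illegal
(2,5): no bracket -> illegal
(3,0): flips 2 -> legal
(4,0): no bracket -> illegal
(4,1): no bracket -> illegal
(4,2): no bracket -> illegal
W mobility = 4

Answer: B=4 W=4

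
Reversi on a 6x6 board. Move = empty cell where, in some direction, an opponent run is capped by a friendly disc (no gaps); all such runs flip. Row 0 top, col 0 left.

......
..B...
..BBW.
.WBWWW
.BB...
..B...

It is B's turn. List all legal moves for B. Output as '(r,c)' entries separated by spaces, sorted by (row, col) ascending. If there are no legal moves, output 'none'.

(1,3): no bracket -> illegal
(1,4): no bracket -> illegal
(1,5): flips 2 -> legal
(2,0): flips 1 -> legal
(2,1): flips 1 -> legal
(2,5): flips 1 -> legal
(3,0): flips 1 -> legal
(4,0): flips 1 -> legal
(4,3): flips 1 -> legal
(4,4): flips 1 -> legal
(4,5): flips 1 -> legal

Answer: (1,5) (2,0) (2,1) (2,5) (3,0) (4,0) (4,3) (4,4) (4,5)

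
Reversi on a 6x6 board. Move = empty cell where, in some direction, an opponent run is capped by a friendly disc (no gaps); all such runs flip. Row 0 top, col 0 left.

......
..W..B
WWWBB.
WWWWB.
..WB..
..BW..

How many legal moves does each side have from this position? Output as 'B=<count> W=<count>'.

Answer: B=6 W=8

Derivation:
-- B to move --
(0,1): flips 1 -> legal
(0,2): flips 4 -> legal
(0,3): no bracket -> illegal
(1,0): flips 2 -> legal
(1,1): no bracket -> illegal
(1,3): no bracket -> illegal
(4,0): no bracket -> illegal
(4,1): flips 2 -> legal
(4,4): no bracket -> illegal
(5,1): flips 2 -> legal
(5,4): flips 1 -> legal
B mobility = 6
-- W to move --
(0,4): no bracket -> illegal
(0,5): no bracket -> illegal
(1,3): flips 1 -> legal
(1,4): flips 1 -> legal
(2,5): flips 2 -> legal
(3,5): flips 1 -> legal
(4,1): no bracket -> illegal
(4,4): flips 1 -> legal
(4,5): flips 2 -> legal
(5,1): flips 1 -> legal
(5,4): flips 1 -> legal
W mobility = 8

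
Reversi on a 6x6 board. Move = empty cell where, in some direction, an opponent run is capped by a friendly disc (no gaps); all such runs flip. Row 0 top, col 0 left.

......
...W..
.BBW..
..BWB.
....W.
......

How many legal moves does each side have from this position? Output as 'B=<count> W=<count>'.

-- B to move --
(0,2): no bracket -> illegal
(0,3): no bracket -> illegal
(0,4): flips 1 -> legal
(1,2): flips 1 -> legal
(1,4): flips 1 -> legal
(2,4): flips 1 -> legal
(3,5): no bracket -> illegal
(4,2): no bracket -> illegal
(4,3): no bracket -> illegal
(4,5): no bracket -> illegal
(5,3): no bracket -> illegal
(5,4): flips 1 -> legal
(5,5): flips 2 -> legal
B mobility = 6
-- W to move --
(1,0): no bracket -> illegal
(1,1): flips 1 -> legal
(1,2): no bracket -> illegal
(2,0): flips 2 -> legal
(2,4): flips 1 -> legal
(2,5): no bracket -> illegal
(3,0): no bracket -> illegal
(3,1): flips 2 -> legal
(3,5): flips 1 -> legal
(4,1): flips 1 -> legal
(4,2): no bracket -> illegal
(4,3): no bracket -> illegal
(4,5): flips 1 -> legal
W mobility = 7

Answer: B=6 W=7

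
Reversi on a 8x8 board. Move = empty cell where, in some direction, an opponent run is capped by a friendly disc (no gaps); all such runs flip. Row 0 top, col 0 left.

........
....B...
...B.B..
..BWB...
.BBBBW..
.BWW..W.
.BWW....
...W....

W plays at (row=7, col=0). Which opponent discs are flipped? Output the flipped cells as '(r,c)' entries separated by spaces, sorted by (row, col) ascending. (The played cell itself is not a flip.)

Answer: (6,1)

Derivation:
Dir NW: edge -> no flip
Dir N: first cell '.' (not opp) -> no flip
Dir NE: opp run (6,1) capped by W -> flip
Dir W: edge -> no flip
Dir E: first cell '.' (not opp) -> no flip
Dir SW: edge -> no flip
Dir S: edge -> no flip
Dir SE: edge -> no flip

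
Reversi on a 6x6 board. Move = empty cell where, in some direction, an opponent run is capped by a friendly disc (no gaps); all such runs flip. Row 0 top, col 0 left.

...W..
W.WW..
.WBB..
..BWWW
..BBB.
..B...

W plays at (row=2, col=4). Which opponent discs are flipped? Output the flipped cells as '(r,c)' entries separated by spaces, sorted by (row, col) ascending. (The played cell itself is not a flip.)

Dir NW: first cell 'W' (not opp) -> no flip
Dir N: first cell '.' (not opp) -> no flip
Dir NE: first cell '.' (not opp) -> no flip
Dir W: opp run (2,3) (2,2) capped by W -> flip
Dir E: first cell '.' (not opp) -> no flip
Dir SW: first cell 'W' (not opp) -> no flip
Dir S: first cell 'W' (not opp) -> no flip
Dir SE: first cell 'W' (not opp) -> no flip

Answer: (2,2) (2,3)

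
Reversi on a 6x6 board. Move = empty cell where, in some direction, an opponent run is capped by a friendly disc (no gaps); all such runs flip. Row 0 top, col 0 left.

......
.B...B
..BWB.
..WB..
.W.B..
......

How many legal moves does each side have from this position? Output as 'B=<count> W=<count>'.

-- B to move --
(1,2): no bracket -> illegal
(1,3): flips 1 -> legal
(1,4): no bracket -> illegal
(2,1): flips 1 -> legal
(3,0): no bracket -> illegal
(3,1): flips 1 -> legal
(3,4): no bracket -> illegal
(4,0): no bracket -> illegal
(4,2): flips 1 -> legal
(5,0): no bracket -> illegal
(5,1): no bracket -> illegal
(5,2): no bracket -> illegal
B mobility = 4
-- W to move --
(0,0): no bracket -> illegal
(0,1): no bracket -> illegal
(0,2): no bracket -> illegal
(0,4): no bracket -> illegal
(0,5): no bracket -> illegal
(1,0): no bracket -> illegal
(1,2): flips 1 -> legal
(1,3): no bracket -> illegal
(1,4): no bracket -> illegal
(2,0): no bracket -> illegal
(2,1): flips 1 -> legal
(2,5): flips 1 -> legal
(3,1): no bracket -> illegal
(3,4): flips 1 -> legal
(3,5): no bracket -> illegal
(4,2): no bracket -> illegal
(4,4): no bracket -> illegal
(5,2): no bracket -> illegal
(5,3): flips 2 -> legal
(5,4): flips 1 -> legal
W mobility = 6

Answer: B=4 W=6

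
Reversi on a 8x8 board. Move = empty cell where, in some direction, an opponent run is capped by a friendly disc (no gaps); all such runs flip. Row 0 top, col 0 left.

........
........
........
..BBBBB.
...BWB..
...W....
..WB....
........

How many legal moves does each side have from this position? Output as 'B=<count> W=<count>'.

-- B to move --
(4,2): no bracket -> illegal
(5,1): no bracket -> illegal
(5,2): no bracket -> illegal
(5,4): flips 1 -> legal
(5,5): flips 1 -> legal
(6,1): flips 1 -> legal
(6,4): no bracket -> illegal
(7,1): flips 3 -> legal
(7,2): no bracket -> illegal
(7,3): no bracket -> illegal
B mobility = 4
-- W to move --
(2,1): no bracket -> illegal
(2,2): flips 1 -> legal
(2,3): flips 2 -> legal
(2,4): flips 1 -> legal
(2,5): no bracket -> illegal
(2,6): flips 1 -> legal
(2,7): no bracket -> illegal
(3,1): no bracket -> illegal
(3,7): no bracket -> illegal
(4,1): no bracket -> illegal
(4,2): flips 1 -> legal
(4,6): flips 1 -> legal
(4,7): no bracket -> illegal
(5,2): no bracket -> illegal
(5,4): no bracket -> illegal
(5,5): no bracket -> illegal
(5,6): no bracket -> illegal
(6,4): flips 1 -> legal
(7,2): no bracket -> illegal
(7,3): flips 1 -> legal
(7,4): no bracket -> illegal
W mobility = 8

Answer: B=4 W=8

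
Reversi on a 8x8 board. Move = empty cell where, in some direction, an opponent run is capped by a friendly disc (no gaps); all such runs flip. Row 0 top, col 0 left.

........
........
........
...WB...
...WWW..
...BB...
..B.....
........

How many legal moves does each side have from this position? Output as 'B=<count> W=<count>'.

-- B to move --
(2,2): no bracket -> illegal
(2,3): flips 2 -> legal
(2,4): no bracket -> illegal
(3,2): flips 2 -> legal
(3,5): flips 1 -> legal
(3,6): flips 1 -> legal
(4,2): no bracket -> illegal
(4,6): no bracket -> illegal
(5,2): flips 1 -> legal
(5,5): no bracket -> illegal
(5,6): flips 1 -> legal
B mobility = 6
-- W to move --
(2,3): flips 1 -> legal
(2,4): flips 1 -> legal
(2,5): flips 1 -> legal
(3,5): flips 1 -> legal
(4,2): no bracket -> illegal
(5,1): no bracket -> illegal
(5,2): no bracket -> illegal
(5,5): no bracket -> illegal
(6,1): no bracket -> illegal
(6,3): flips 2 -> legal
(6,4): flips 1 -> legal
(6,5): flips 1 -> legal
(7,1): flips 2 -> legal
(7,2): no bracket -> illegal
(7,3): no bracket -> illegal
W mobility = 8

Answer: B=6 W=8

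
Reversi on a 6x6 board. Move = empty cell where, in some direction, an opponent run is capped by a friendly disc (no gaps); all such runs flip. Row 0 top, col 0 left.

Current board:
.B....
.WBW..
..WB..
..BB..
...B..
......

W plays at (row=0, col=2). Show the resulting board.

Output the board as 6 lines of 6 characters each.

Place W at (0,2); scan 8 dirs for brackets.
Dir NW: edge -> no flip
Dir N: edge -> no flip
Dir NE: edge -> no flip
Dir W: opp run (0,1), next='.' -> no flip
Dir E: first cell '.' (not opp) -> no flip
Dir SW: first cell 'W' (not opp) -> no flip
Dir S: opp run (1,2) capped by W -> flip
Dir SE: first cell 'W' (not opp) -> no flip
All flips: (1,2)

Answer: .BW...
.WWW..
..WB..
..BB..
...B..
......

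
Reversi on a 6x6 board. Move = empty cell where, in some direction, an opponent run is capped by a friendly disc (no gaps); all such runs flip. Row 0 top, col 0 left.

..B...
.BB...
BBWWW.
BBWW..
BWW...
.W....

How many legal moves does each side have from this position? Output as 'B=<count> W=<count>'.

Answer: B=7 W=3

Derivation:
-- B to move --
(1,3): flips 1 -> legal
(1,4): no bracket -> illegal
(1,5): no bracket -> illegal
(2,5): flips 3 -> legal
(3,4): flips 3 -> legal
(3,5): no bracket -> illegal
(4,3): flips 3 -> legal
(4,4): flips 2 -> legal
(5,0): no bracket -> illegal
(5,2): flips 4 -> legal
(5,3): flips 1 -> legal
B mobility = 7
-- W to move --
(0,0): flips 1 -> legal
(0,1): flips 4 -> legal
(0,3): no bracket -> illegal
(1,0): flips 1 -> legal
(1,3): no bracket -> illegal
(5,0): no bracket -> illegal
W mobility = 3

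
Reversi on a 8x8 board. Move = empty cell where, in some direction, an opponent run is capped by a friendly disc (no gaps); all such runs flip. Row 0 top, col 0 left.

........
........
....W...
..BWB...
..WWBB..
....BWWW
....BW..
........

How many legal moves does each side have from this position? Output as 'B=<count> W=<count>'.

-- B to move --
(1,3): no bracket -> illegal
(1,4): flips 1 -> legal
(1,5): no bracket -> illegal
(2,2): flips 1 -> legal
(2,3): no bracket -> illegal
(2,5): no bracket -> illegal
(3,1): no bracket -> illegal
(3,5): no bracket -> illegal
(4,1): flips 2 -> legal
(4,6): flips 1 -> legal
(4,7): no bracket -> illegal
(5,1): no bracket -> illegal
(5,2): flips 2 -> legal
(5,3): no bracket -> illegal
(6,6): flips 2 -> legal
(6,7): flips 1 -> legal
(7,4): no bracket -> illegal
(7,5): flips 2 -> legal
(7,6): flips 1 -> legal
B mobility = 9
-- W to move --
(2,1): flips 1 -> legal
(2,2): flips 1 -> legal
(2,3): flips 2 -> legal
(2,5): flips 1 -> legal
(3,1): flips 1 -> legal
(3,5): flips 2 -> legal
(3,6): no bracket -> illegal
(4,1): no bracket -> illegal
(4,6): flips 2 -> legal
(5,3): flips 1 -> legal
(6,3): flips 1 -> legal
(7,3): flips 1 -> legal
(7,4): flips 4 -> legal
(7,5): no bracket -> illegal
W mobility = 11

Answer: B=9 W=11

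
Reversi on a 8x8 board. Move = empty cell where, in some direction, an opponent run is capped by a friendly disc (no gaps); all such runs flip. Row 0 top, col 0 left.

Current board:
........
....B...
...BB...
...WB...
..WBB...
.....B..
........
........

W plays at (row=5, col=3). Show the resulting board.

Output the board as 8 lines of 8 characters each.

Answer: ........
....B...
...BB...
...WB...
..WWB...
...W.B..
........
........

Derivation:
Place W at (5,3); scan 8 dirs for brackets.
Dir NW: first cell 'W' (not opp) -> no flip
Dir N: opp run (4,3) capped by W -> flip
Dir NE: opp run (4,4), next='.' -> no flip
Dir W: first cell '.' (not opp) -> no flip
Dir E: first cell '.' (not opp) -> no flip
Dir SW: first cell '.' (not opp) -> no flip
Dir S: first cell '.' (not opp) -> no flip
Dir SE: first cell '.' (not opp) -> no flip
All flips: (4,3)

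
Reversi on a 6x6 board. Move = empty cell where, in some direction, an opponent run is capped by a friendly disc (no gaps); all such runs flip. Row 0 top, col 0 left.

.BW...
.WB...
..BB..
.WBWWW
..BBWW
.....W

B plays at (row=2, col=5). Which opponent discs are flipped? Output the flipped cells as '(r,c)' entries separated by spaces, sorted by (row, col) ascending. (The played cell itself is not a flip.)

Dir NW: first cell '.' (not opp) -> no flip
Dir N: first cell '.' (not opp) -> no flip
Dir NE: edge -> no flip
Dir W: first cell '.' (not opp) -> no flip
Dir E: edge -> no flip
Dir SW: opp run (3,4) capped by B -> flip
Dir S: opp run (3,5) (4,5) (5,5), next=edge -> no flip
Dir SE: edge -> no flip

Answer: (3,4)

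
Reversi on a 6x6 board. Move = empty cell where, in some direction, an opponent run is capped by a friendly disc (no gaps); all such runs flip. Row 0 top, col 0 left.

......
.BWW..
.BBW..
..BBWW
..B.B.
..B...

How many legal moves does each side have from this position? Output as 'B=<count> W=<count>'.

-- B to move --
(0,1): no bracket -> illegal
(0,2): flips 1 -> legal
(0,3): flips 3 -> legal
(0,4): flips 1 -> legal
(1,4): flips 3 -> legal
(2,4): flips 2 -> legal
(2,5): no bracket -> illegal
(4,3): no bracket -> illegal
(4,5): no bracket -> illegal
B mobility = 5
-- W to move --
(0,0): no bracket -> illegal
(0,1): no bracket -> illegal
(0,2): no bracket -> illegal
(1,0): flips 1 -> legal
(2,0): flips 2 -> legal
(2,4): no bracket -> illegal
(3,0): flips 1 -> legal
(3,1): flips 3 -> legal
(4,1): flips 1 -> legal
(4,3): flips 1 -> legal
(4,5): no bracket -> illegal
(5,1): no bracket -> illegal
(5,3): flips 1 -> legal
(5,4): flips 1 -> legal
(5,5): no bracket -> illegal
W mobility = 8

Answer: B=5 W=8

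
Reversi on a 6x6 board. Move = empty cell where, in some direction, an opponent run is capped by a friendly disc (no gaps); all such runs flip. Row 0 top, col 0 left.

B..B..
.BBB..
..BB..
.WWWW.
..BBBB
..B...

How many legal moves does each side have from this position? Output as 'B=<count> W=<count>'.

-- B to move --
(2,0): flips 1 -> legal
(2,1): flips 1 -> legal
(2,4): flips 2 -> legal
(2,5): flips 1 -> legal
(3,0): no bracket -> illegal
(3,5): no bracket -> illegal
(4,0): flips 1 -> legal
(4,1): flips 1 -> legal
B mobility = 6
-- W to move --
(0,1): flips 2 -> legal
(0,2): flips 2 -> legal
(0,4): flips 2 -> legal
(1,0): no bracket -> illegal
(1,4): flips 1 -> legal
(2,0): no bracket -> illegal
(2,1): no bracket -> illegal
(2,4): no bracket -> illegal
(3,5): no bracket -> illegal
(4,1): no bracket -> illegal
(5,1): flips 1 -> legal
(5,3): flips 2 -> legal
(5,4): flips 2 -> legal
(5,5): flips 1 -> legal
W mobility = 8

Answer: B=6 W=8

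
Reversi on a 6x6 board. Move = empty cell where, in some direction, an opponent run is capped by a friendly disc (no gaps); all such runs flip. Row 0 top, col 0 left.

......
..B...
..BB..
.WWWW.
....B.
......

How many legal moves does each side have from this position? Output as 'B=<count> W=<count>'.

Answer: B=6 W=7

Derivation:
-- B to move --
(2,0): no bracket -> illegal
(2,1): no bracket -> illegal
(2,4): flips 1 -> legal
(2,5): no bracket -> illegal
(3,0): no bracket -> illegal
(3,5): no bracket -> illegal
(4,0): flips 1 -> legal
(4,1): flips 1 -> legal
(4,2): flips 1 -> legal
(4,3): flips 1 -> legal
(4,5): flips 1 -> legal
B mobility = 6
-- W to move --
(0,1): flips 2 -> legal
(0,2): flips 2 -> legal
(0,3): no bracket -> illegal
(1,1): flips 1 -> legal
(1,3): flips 2 -> legal
(1,4): flips 1 -> legal
(2,1): no bracket -> illegal
(2,4): no bracket -> illegal
(3,5): no bracket -> illegal
(4,3): no bracket -> illegal
(4,5): no bracket -> illegal
(5,3): no bracket -> illegal
(5,4): flips 1 -> legal
(5,5): flips 1 -> legal
W mobility = 7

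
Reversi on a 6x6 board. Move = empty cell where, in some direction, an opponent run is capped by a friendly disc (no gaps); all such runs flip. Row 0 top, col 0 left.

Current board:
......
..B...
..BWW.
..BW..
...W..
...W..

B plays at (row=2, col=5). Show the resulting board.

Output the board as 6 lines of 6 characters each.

Answer: ......
..B...
..BBBB
..BW..
...W..
...W..

Derivation:
Place B at (2,5); scan 8 dirs for brackets.
Dir NW: first cell '.' (not opp) -> no flip
Dir N: first cell '.' (not opp) -> no flip
Dir NE: edge -> no flip
Dir W: opp run (2,4) (2,3) capped by B -> flip
Dir E: edge -> no flip
Dir SW: first cell '.' (not opp) -> no flip
Dir S: first cell '.' (not opp) -> no flip
Dir SE: edge -> no flip
All flips: (2,3) (2,4)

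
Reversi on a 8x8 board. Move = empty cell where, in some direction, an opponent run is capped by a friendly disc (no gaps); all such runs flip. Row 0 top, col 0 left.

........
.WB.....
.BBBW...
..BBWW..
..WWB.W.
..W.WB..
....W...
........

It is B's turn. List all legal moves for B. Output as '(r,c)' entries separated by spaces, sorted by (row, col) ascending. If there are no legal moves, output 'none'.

(0,0): flips 1 -> legal
(0,1): flips 1 -> legal
(0,2): no bracket -> illegal
(1,0): flips 1 -> legal
(1,3): no bracket -> illegal
(1,4): flips 2 -> legal
(1,5): flips 1 -> legal
(2,0): no bracket -> illegal
(2,5): flips 1 -> legal
(2,6): flips 1 -> legal
(3,1): no bracket -> illegal
(3,6): flips 2 -> legal
(3,7): flips 1 -> legal
(4,1): flips 2 -> legal
(4,5): flips 1 -> legal
(4,7): no bracket -> illegal
(5,1): flips 1 -> legal
(5,3): flips 2 -> legal
(5,6): no bracket -> illegal
(5,7): no bracket -> illegal
(6,1): no bracket -> illegal
(6,2): flips 2 -> legal
(6,3): no bracket -> illegal
(6,5): flips 2 -> legal
(7,3): flips 1 -> legal
(7,4): flips 2 -> legal
(7,5): no bracket -> illegal

Answer: (0,0) (0,1) (1,0) (1,4) (1,5) (2,5) (2,6) (3,6) (3,7) (4,1) (4,5) (5,1) (5,3) (6,2) (6,5) (7,3) (7,4)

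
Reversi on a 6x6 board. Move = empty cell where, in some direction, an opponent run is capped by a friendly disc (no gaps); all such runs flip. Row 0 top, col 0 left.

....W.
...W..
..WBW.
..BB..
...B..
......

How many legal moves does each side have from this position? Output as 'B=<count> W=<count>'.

Answer: B=6 W=3

Derivation:
-- B to move --
(0,2): no bracket -> illegal
(0,3): flips 1 -> legal
(0,5): no bracket -> illegal
(1,1): flips 1 -> legal
(1,2): flips 1 -> legal
(1,4): no bracket -> illegal
(1,5): flips 1 -> legal
(2,1): flips 1 -> legal
(2,5): flips 1 -> legal
(3,1): no bracket -> illegal
(3,4): no bracket -> illegal
(3,5): no bracket -> illegal
B mobility = 6
-- W to move --
(1,2): no bracket -> illegal
(1,4): no bracket -> illegal
(2,1): no bracket -> illegal
(3,1): no bracket -> illegal
(3,4): no bracket -> illegal
(4,1): no bracket -> illegal
(4,2): flips 2 -> legal
(4,4): flips 1 -> legal
(5,2): no bracket -> illegal
(5,3): flips 3 -> legal
(5,4): no bracket -> illegal
W mobility = 3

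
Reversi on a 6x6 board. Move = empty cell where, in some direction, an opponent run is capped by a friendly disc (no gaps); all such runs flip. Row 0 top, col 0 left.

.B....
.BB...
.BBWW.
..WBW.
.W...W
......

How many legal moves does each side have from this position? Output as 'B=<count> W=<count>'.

Answer: B=7 W=5

Derivation:
-- B to move --
(1,3): flips 1 -> legal
(1,4): no bracket -> illegal
(1,5): flips 1 -> legal
(2,5): flips 2 -> legal
(3,0): no bracket -> illegal
(3,1): flips 1 -> legal
(3,5): flips 1 -> legal
(4,0): no bracket -> illegal
(4,2): flips 1 -> legal
(4,3): flips 1 -> legal
(4,4): no bracket -> illegal
(5,0): no bracket -> illegal
(5,1): no bracket -> illegal
(5,2): no bracket -> illegal
(5,4): no bracket -> illegal
(5,5): no bracket -> illegal
B mobility = 7
-- W to move --
(0,0): no bracket -> illegal
(0,2): flips 2 -> legal
(0,3): no bracket -> illegal
(1,0): flips 1 -> legal
(1,3): no bracket -> illegal
(2,0): flips 2 -> legal
(3,0): no bracket -> illegal
(3,1): no bracket -> illegal
(4,2): flips 1 -> legal
(4,3): flips 1 -> legal
(4,4): no bracket -> illegal
W mobility = 5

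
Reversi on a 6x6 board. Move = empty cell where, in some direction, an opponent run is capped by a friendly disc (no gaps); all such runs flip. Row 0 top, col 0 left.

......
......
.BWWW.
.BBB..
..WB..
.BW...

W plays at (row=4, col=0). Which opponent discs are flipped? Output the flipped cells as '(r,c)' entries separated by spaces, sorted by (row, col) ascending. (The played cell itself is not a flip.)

Answer: (3,1)

Derivation:
Dir NW: edge -> no flip
Dir N: first cell '.' (not opp) -> no flip
Dir NE: opp run (3,1) capped by W -> flip
Dir W: edge -> no flip
Dir E: first cell '.' (not opp) -> no flip
Dir SW: edge -> no flip
Dir S: first cell '.' (not opp) -> no flip
Dir SE: opp run (5,1), next=edge -> no flip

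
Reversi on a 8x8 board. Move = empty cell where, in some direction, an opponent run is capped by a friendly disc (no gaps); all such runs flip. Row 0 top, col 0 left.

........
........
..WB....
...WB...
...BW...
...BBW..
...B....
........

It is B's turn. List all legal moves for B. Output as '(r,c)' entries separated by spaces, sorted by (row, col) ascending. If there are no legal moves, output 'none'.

Answer: (2,1) (3,2) (3,5) (4,5) (5,6)

Derivation:
(1,1): no bracket -> illegal
(1,2): no bracket -> illegal
(1,3): no bracket -> illegal
(2,1): flips 1 -> legal
(2,4): no bracket -> illegal
(3,1): no bracket -> illegal
(3,2): flips 1 -> legal
(3,5): flips 1 -> legal
(4,2): no bracket -> illegal
(4,5): flips 1 -> legal
(4,6): no bracket -> illegal
(5,6): flips 1 -> legal
(6,4): no bracket -> illegal
(6,5): no bracket -> illegal
(6,6): no bracket -> illegal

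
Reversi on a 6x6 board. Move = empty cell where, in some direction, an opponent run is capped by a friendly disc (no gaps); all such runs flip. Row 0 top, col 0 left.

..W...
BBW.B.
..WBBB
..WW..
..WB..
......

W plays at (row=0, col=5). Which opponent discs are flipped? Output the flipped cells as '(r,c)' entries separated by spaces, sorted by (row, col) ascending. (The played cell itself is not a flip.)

Answer: (1,4) (2,3)

Derivation:
Dir NW: edge -> no flip
Dir N: edge -> no flip
Dir NE: edge -> no flip
Dir W: first cell '.' (not opp) -> no flip
Dir E: edge -> no flip
Dir SW: opp run (1,4) (2,3) capped by W -> flip
Dir S: first cell '.' (not opp) -> no flip
Dir SE: edge -> no flip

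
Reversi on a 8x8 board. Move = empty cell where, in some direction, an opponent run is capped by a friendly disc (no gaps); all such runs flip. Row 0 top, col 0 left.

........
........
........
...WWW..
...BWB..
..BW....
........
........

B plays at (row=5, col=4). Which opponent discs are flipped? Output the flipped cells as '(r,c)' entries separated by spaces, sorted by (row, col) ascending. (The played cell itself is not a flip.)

Answer: (5,3)

Derivation:
Dir NW: first cell 'B' (not opp) -> no flip
Dir N: opp run (4,4) (3,4), next='.' -> no flip
Dir NE: first cell 'B' (not opp) -> no flip
Dir W: opp run (5,3) capped by B -> flip
Dir E: first cell '.' (not opp) -> no flip
Dir SW: first cell '.' (not opp) -> no flip
Dir S: first cell '.' (not opp) -> no flip
Dir SE: first cell '.' (not opp) -> no flip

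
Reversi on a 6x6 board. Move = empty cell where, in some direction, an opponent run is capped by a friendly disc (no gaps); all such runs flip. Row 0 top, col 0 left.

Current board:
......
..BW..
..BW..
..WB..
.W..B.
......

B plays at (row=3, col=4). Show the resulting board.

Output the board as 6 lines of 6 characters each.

Place B at (3,4); scan 8 dirs for brackets.
Dir NW: opp run (2,3) capped by B -> flip
Dir N: first cell '.' (not opp) -> no flip
Dir NE: first cell '.' (not opp) -> no flip
Dir W: first cell 'B' (not opp) -> no flip
Dir E: first cell '.' (not opp) -> no flip
Dir SW: first cell '.' (not opp) -> no flip
Dir S: first cell 'B' (not opp) -> no flip
Dir SE: first cell '.' (not opp) -> no flip
All flips: (2,3)

Answer: ......
..BW..
..BB..
..WBB.
.W..B.
......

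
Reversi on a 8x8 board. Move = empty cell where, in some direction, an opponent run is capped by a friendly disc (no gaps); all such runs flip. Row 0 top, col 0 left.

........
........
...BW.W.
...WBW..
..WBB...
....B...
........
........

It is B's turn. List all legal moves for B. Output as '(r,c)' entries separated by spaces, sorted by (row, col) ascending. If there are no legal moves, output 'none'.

Answer: (1,4) (1,7) (2,2) (2,5) (3,2) (3,6) (4,1)

Derivation:
(1,3): no bracket -> illegal
(1,4): flips 1 -> legal
(1,5): no bracket -> illegal
(1,6): no bracket -> illegal
(1,7): flips 2 -> legal
(2,2): flips 1 -> legal
(2,5): flips 1 -> legal
(2,7): no bracket -> illegal
(3,1): no bracket -> illegal
(3,2): flips 1 -> legal
(3,6): flips 1 -> legal
(3,7): no bracket -> illegal
(4,1): flips 1 -> legal
(4,5): no bracket -> illegal
(4,6): no bracket -> illegal
(5,1): no bracket -> illegal
(5,2): no bracket -> illegal
(5,3): no bracket -> illegal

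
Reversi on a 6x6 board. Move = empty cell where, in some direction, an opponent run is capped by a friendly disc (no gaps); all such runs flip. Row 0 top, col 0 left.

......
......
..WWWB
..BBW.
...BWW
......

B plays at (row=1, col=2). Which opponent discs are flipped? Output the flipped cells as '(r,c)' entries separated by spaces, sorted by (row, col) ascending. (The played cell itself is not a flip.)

Dir NW: first cell '.' (not opp) -> no flip
Dir N: first cell '.' (not opp) -> no flip
Dir NE: first cell '.' (not opp) -> no flip
Dir W: first cell '.' (not opp) -> no flip
Dir E: first cell '.' (not opp) -> no flip
Dir SW: first cell '.' (not opp) -> no flip
Dir S: opp run (2,2) capped by B -> flip
Dir SE: opp run (2,3) (3,4) (4,5), next=edge -> no flip

Answer: (2,2)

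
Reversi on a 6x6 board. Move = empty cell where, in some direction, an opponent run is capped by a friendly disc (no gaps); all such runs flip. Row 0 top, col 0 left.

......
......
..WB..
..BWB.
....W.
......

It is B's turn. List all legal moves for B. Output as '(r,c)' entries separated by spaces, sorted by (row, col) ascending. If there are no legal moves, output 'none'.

(1,1): no bracket -> illegal
(1,2): flips 1 -> legal
(1,3): no bracket -> illegal
(2,1): flips 1 -> legal
(2,4): no bracket -> illegal
(3,1): no bracket -> illegal
(3,5): no bracket -> illegal
(4,2): no bracket -> illegal
(4,3): flips 1 -> legal
(4,5): no bracket -> illegal
(5,3): no bracket -> illegal
(5,4): flips 1 -> legal
(5,5): no bracket -> illegal

Answer: (1,2) (2,1) (4,3) (5,4)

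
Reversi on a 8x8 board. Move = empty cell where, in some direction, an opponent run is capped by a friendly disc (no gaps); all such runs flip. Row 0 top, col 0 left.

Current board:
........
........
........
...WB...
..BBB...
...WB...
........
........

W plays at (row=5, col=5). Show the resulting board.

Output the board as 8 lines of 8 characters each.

Answer: ........
........
........
...WB...
..BBW...
...WWW..
........
........

Derivation:
Place W at (5,5); scan 8 dirs for brackets.
Dir NW: opp run (4,4) capped by W -> flip
Dir N: first cell '.' (not opp) -> no flip
Dir NE: first cell '.' (not opp) -> no flip
Dir W: opp run (5,4) capped by W -> flip
Dir E: first cell '.' (not opp) -> no flip
Dir SW: first cell '.' (not opp) -> no flip
Dir S: first cell '.' (not opp) -> no flip
Dir SE: first cell '.' (not opp) -> no flip
All flips: (4,4) (5,4)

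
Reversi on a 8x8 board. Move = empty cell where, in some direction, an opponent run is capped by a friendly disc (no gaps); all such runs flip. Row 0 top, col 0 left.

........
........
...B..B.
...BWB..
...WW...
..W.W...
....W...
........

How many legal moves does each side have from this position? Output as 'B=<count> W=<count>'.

Answer: B=3 W=6

Derivation:
-- B to move --
(2,4): no bracket -> illegal
(2,5): no bracket -> illegal
(3,2): no bracket -> illegal
(4,1): no bracket -> illegal
(4,2): no bracket -> illegal
(4,5): flips 1 -> legal
(5,1): no bracket -> illegal
(5,3): flips 2 -> legal
(5,5): flips 1 -> legal
(6,1): no bracket -> illegal
(6,2): no bracket -> illegal
(6,3): no bracket -> illegal
(6,5): no bracket -> illegal
(7,3): no bracket -> illegal
(7,4): no bracket -> illegal
(7,5): no bracket -> illegal
B mobility = 3
-- W to move --
(1,2): flips 1 -> legal
(1,3): flips 2 -> legal
(1,4): no bracket -> illegal
(1,5): no bracket -> illegal
(1,6): no bracket -> illegal
(1,7): flips 2 -> legal
(2,2): flips 1 -> legal
(2,4): no bracket -> illegal
(2,5): no bracket -> illegal
(2,7): no bracket -> illegal
(3,2): flips 1 -> legal
(3,6): flips 1 -> legal
(3,7): no bracket -> illegal
(4,2): no bracket -> illegal
(4,5): no bracket -> illegal
(4,6): no bracket -> illegal
W mobility = 6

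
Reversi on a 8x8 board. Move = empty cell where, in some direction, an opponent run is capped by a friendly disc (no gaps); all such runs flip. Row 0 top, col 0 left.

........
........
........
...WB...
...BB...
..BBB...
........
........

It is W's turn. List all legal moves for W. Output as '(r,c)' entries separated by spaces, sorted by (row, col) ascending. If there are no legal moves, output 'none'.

Answer: (3,5) (5,5) (6,3)

Derivation:
(2,3): no bracket -> illegal
(2,4): no bracket -> illegal
(2,5): no bracket -> illegal
(3,2): no bracket -> illegal
(3,5): flips 1 -> legal
(4,1): no bracket -> illegal
(4,2): no bracket -> illegal
(4,5): no bracket -> illegal
(5,1): no bracket -> illegal
(5,5): flips 1 -> legal
(6,1): no bracket -> illegal
(6,2): no bracket -> illegal
(6,3): flips 2 -> legal
(6,4): no bracket -> illegal
(6,5): no bracket -> illegal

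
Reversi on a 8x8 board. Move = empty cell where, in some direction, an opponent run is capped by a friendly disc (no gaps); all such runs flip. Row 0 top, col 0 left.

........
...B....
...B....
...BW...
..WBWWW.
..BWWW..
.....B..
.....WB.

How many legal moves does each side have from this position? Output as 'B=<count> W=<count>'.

Answer: B=10 W=9

Derivation:
-- B to move --
(2,4): no bracket -> illegal
(2,5): flips 1 -> legal
(3,1): no bracket -> illegal
(3,2): flips 1 -> legal
(3,5): flips 3 -> legal
(3,6): no bracket -> illegal
(3,7): no bracket -> illegal
(4,1): flips 1 -> legal
(4,7): flips 3 -> legal
(5,1): flips 1 -> legal
(5,6): flips 5 -> legal
(5,7): no bracket -> illegal
(6,2): no bracket -> illegal
(6,3): flips 1 -> legal
(6,4): no bracket -> illegal
(6,6): flips 2 -> legal
(7,4): flips 1 -> legal
B mobility = 10
-- W to move --
(0,2): no bracket -> illegal
(0,3): flips 4 -> legal
(0,4): no bracket -> illegal
(1,2): flips 1 -> legal
(1,4): no bracket -> illegal
(2,2): flips 1 -> legal
(2,4): flips 1 -> legal
(3,2): flips 2 -> legal
(4,1): no bracket -> illegal
(5,1): flips 1 -> legal
(5,6): no bracket -> illegal
(6,1): flips 2 -> legal
(6,2): flips 1 -> legal
(6,3): no bracket -> illegal
(6,4): no bracket -> illegal
(6,6): no bracket -> illegal
(6,7): no bracket -> illegal
(7,4): no bracket -> illegal
(7,7): flips 1 -> legal
W mobility = 9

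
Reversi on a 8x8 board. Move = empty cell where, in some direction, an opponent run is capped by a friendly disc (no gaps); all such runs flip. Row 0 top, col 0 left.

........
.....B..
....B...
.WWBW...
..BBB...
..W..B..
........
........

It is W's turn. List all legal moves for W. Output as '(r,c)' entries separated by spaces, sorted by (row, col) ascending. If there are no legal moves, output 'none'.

(0,4): no bracket -> illegal
(0,5): no bracket -> illegal
(0,6): no bracket -> illegal
(1,3): no bracket -> illegal
(1,4): flips 1 -> legal
(1,6): no bracket -> illegal
(2,2): no bracket -> illegal
(2,3): no bracket -> illegal
(2,5): no bracket -> illegal
(2,6): no bracket -> illegal
(3,5): no bracket -> illegal
(4,1): no bracket -> illegal
(4,5): no bracket -> illegal
(4,6): no bracket -> illegal
(5,1): no bracket -> illegal
(5,3): flips 1 -> legal
(5,4): flips 2 -> legal
(5,6): no bracket -> illegal
(6,4): no bracket -> illegal
(6,5): no bracket -> illegal
(6,6): no bracket -> illegal

Answer: (1,4) (5,3) (5,4)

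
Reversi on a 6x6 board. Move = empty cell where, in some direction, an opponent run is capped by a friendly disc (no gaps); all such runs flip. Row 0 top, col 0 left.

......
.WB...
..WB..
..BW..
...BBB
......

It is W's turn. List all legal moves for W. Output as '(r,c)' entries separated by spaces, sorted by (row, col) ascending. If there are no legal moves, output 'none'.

(0,1): no bracket -> illegal
(0,2): flips 1 -> legal
(0,3): no bracket -> illegal
(1,3): flips 2 -> legal
(1,4): no bracket -> illegal
(2,1): no bracket -> illegal
(2,4): flips 1 -> legal
(3,1): flips 1 -> legal
(3,4): no bracket -> illegal
(3,5): no bracket -> illegal
(4,1): no bracket -> illegal
(4,2): flips 1 -> legal
(5,2): no bracket -> illegal
(5,3): flips 1 -> legal
(5,4): no bracket -> illegal
(5,5): flips 1 -> legal

Answer: (0,2) (1,3) (2,4) (3,1) (4,2) (5,3) (5,5)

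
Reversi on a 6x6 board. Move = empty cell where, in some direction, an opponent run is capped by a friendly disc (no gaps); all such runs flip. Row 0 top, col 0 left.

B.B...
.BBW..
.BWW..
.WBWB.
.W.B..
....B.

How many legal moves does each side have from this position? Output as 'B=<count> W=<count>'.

-- B to move --
(0,3): flips 3 -> legal
(0,4): no bracket -> illegal
(1,4): flips 2 -> legal
(2,0): no bracket -> illegal
(2,4): flips 3 -> legal
(3,0): flips 1 -> legal
(4,0): no bracket -> illegal
(4,2): no bracket -> illegal
(4,4): flips 2 -> legal
(5,0): flips 1 -> legal
(5,1): flips 2 -> legal
(5,2): no bracket -> illegal
B mobility = 7
-- W to move --
(0,1): flips 3 -> legal
(0,3): no bracket -> illegal
(1,0): flips 2 -> legal
(2,0): flips 1 -> legal
(2,4): no bracket -> illegal
(2,5): no bracket -> illegal
(3,0): no bracket -> illegal
(3,5): flips 1 -> legal
(4,2): flips 1 -> legal
(4,4): no bracket -> illegal
(4,5): flips 1 -> legal
(5,2): no bracket -> illegal
(5,3): flips 1 -> legal
(5,5): no bracket -> illegal
W mobility = 7

Answer: B=7 W=7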